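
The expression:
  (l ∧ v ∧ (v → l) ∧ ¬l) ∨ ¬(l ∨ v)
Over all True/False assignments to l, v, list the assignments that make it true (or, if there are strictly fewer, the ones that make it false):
is true only for:
  l=False, v=False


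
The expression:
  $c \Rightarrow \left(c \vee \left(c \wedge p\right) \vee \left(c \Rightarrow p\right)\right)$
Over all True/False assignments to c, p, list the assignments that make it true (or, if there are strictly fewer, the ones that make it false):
is always true.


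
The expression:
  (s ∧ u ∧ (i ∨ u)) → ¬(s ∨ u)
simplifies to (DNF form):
¬s ∨ ¬u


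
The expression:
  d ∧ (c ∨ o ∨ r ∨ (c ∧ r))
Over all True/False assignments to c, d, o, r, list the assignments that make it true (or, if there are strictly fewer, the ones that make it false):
is true only for:
  c=False, d=True, o=False, r=True;
  c=False, d=True, o=True, r=False;
  c=False, d=True, o=True, r=True;
  c=True, d=True, o=False, r=False;
  c=True, d=True, o=False, r=True;
  c=True, d=True, o=True, r=False;
  c=True, d=True, o=True, r=True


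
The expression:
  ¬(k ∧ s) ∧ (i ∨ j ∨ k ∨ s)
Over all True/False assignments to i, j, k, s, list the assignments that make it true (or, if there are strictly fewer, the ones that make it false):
is false only for:
  i=False, j=False, k=False, s=False;
  i=False, j=False, k=True, s=True;
  i=False, j=True, k=True, s=True;
  i=True, j=False, k=True, s=True;
  i=True, j=True, k=True, s=True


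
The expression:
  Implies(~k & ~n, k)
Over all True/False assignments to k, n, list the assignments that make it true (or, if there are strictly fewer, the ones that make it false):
is false only for:
  k=False, n=False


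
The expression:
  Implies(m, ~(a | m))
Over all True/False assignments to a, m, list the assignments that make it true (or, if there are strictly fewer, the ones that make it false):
is true only for:
  a=False, m=False;
  a=True, m=False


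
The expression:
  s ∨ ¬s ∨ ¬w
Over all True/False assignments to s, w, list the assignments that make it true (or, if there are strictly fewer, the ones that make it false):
is always true.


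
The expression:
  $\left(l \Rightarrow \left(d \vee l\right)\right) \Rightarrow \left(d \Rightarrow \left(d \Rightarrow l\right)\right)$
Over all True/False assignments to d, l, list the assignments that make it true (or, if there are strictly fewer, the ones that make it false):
is false only for:
  d=True, l=False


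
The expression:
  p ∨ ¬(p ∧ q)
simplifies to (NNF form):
True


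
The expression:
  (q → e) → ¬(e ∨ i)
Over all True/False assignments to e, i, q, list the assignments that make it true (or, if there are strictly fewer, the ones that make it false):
is true only for:
  e=False, i=False, q=False;
  e=False, i=False, q=True;
  e=False, i=True, q=True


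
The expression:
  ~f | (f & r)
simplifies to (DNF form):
r | ~f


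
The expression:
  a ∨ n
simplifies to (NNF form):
a ∨ n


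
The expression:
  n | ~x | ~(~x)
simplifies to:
True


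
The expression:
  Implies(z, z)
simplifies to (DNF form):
True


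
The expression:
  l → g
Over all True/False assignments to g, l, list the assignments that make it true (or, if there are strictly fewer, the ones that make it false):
is false only for:
  g=False, l=True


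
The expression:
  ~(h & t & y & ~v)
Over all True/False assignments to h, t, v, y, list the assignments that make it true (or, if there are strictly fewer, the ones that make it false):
is false only for:
  h=True, t=True, v=False, y=True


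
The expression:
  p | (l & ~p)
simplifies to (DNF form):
l | p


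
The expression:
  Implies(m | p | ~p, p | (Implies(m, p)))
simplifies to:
p | ~m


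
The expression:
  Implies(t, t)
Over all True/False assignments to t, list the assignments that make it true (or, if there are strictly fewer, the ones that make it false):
is always true.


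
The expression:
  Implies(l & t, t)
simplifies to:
True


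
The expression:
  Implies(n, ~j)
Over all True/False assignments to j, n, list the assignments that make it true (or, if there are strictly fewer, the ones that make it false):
is false only for:
  j=True, n=True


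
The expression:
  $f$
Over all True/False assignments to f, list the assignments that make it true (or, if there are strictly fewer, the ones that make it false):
is true only for:
  f=True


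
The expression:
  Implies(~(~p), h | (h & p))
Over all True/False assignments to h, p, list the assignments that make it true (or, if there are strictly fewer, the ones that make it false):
is false only for:
  h=False, p=True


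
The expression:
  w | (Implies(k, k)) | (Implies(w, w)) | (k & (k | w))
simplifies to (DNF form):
True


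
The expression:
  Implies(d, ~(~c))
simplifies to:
c | ~d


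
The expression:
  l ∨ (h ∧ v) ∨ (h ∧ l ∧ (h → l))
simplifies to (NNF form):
l ∨ (h ∧ v)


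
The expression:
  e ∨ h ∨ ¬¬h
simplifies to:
e ∨ h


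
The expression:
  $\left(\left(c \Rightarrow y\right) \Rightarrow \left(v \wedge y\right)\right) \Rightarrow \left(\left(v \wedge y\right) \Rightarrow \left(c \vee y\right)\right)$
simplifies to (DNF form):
$\text{True}$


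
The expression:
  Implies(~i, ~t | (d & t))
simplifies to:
d | i | ~t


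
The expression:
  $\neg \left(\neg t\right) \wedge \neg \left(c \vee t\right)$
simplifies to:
$\text{False}$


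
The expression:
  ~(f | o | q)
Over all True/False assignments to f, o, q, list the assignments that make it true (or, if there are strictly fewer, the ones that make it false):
is true only for:
  f=False, o=False, q=False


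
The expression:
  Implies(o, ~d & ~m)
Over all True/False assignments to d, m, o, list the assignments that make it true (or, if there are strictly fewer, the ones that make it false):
is false only for:
  d=False, m=True, o=True;
  d=True, m=False, o=True;
  d=True, m=True, o=True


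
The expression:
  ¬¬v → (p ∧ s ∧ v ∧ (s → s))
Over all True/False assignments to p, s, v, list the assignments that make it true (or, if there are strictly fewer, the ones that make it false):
is false only for:
  p=False, s=False, v=True;
  p=False, s=True, v=True;
  p=True, s=False, v=True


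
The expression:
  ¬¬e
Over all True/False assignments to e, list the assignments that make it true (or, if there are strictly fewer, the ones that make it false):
is true only for:
  e=True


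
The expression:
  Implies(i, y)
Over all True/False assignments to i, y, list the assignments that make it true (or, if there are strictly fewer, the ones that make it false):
is false only for:
  i=True, y=False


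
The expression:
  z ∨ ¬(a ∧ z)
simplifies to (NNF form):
True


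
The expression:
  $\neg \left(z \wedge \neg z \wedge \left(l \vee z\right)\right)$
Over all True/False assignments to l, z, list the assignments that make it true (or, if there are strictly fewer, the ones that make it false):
is always true.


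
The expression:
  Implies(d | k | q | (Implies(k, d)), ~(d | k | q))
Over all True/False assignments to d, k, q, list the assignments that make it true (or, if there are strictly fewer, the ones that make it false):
is true only for:
  d=False, k=False, q=False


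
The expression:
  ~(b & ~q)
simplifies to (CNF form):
q | ~b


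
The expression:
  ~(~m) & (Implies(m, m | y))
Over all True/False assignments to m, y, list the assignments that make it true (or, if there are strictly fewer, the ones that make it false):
is true only for:
  m=True, y=False;
  m=True, y=True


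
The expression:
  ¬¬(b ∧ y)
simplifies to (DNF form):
b ∧ y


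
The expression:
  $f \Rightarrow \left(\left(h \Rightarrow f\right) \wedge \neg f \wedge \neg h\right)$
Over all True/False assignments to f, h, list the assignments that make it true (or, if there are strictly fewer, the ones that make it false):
is true only for:
  f=False, h=False;
  f=False, h=True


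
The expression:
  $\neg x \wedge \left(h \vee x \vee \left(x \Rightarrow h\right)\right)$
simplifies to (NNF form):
$\neg x$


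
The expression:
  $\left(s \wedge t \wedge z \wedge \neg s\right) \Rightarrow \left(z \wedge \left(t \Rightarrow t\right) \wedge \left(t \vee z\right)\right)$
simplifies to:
$\text{True}$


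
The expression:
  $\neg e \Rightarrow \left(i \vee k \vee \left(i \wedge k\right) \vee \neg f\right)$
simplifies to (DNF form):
$e \vee i \vee k \vee \neg f$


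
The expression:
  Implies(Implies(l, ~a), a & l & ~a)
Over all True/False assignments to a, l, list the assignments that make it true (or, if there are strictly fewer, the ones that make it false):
is true only for:
  a=True, l=True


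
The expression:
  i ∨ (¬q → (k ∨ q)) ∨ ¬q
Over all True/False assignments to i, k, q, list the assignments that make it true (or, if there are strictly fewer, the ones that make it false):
is always true.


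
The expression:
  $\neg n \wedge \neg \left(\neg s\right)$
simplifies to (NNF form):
$s \wedge \neg n$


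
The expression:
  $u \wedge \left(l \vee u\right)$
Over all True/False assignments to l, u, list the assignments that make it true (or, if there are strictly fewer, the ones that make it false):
is true only for:
  l=False, u=True;
  l=True, u=True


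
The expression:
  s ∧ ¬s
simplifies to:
False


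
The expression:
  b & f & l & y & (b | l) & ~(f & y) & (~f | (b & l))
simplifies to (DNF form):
False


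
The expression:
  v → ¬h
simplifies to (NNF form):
¬h ∨ ¬v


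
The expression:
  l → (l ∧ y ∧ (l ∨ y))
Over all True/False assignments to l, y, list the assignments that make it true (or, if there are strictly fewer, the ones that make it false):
is false only for:
  l=True, y=False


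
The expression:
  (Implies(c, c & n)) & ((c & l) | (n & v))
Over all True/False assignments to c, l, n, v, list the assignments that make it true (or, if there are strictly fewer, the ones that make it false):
is true only for:
  c=False, l=False, n=True, v=True;
  c=False, l=True, n=True, v=True;
  c=True, l=False, n=True, v=True;
  c=True, l=True, n=True, v=False;
  c=True, l=True, n=True, v=True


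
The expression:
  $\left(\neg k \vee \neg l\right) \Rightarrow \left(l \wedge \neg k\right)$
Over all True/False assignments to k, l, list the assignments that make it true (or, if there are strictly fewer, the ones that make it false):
is true only for:
  k=False, l=True;
  k=True, l=True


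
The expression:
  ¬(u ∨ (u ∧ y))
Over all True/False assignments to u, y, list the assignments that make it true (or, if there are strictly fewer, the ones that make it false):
is true only for:
  u=False, y=False;
  u=False, y=True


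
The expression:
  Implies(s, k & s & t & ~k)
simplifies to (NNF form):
~s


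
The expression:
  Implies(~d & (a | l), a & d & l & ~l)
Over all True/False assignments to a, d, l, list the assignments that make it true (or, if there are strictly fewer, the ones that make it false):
is false only for:
  a=False, d=False, l=True;
  a=True, d=False, l=False;
  a=True, d=False, l=True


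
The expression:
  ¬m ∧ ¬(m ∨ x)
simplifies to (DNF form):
¬m ∧ ¬x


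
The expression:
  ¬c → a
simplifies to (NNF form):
a ∨ c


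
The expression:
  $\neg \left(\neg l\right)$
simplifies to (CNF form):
$l$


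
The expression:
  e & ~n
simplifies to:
e & ~n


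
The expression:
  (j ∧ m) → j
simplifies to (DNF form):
True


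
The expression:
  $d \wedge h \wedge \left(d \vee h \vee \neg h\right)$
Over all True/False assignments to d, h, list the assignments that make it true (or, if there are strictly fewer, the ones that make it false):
is true only for:
  d=True, h=True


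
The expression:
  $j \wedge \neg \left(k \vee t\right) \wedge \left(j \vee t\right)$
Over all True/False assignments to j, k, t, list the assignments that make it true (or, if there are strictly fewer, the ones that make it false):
is true only for:
  j=True, k=False, t=False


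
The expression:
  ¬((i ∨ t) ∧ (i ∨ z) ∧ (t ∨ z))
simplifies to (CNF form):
(¬i ∨ ¬t) ∧ (¬i ∨ ¬z) ∧ (¬t ∨ ¬z)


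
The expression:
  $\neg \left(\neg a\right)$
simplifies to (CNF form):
$a$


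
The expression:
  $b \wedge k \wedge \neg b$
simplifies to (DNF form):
$\text{False}$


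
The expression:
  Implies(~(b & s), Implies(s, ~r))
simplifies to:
b | ~r | ~s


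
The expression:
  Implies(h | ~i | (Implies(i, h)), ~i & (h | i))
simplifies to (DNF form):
(h & ~i) | (i & ~h)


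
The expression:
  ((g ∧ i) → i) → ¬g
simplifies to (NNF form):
¬g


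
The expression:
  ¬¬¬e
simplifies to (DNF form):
¬e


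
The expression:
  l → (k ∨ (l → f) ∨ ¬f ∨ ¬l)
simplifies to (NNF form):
True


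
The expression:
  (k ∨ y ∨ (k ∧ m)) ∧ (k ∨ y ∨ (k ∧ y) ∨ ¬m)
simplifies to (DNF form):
k ∨ y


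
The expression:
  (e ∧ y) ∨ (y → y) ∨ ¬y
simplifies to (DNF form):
True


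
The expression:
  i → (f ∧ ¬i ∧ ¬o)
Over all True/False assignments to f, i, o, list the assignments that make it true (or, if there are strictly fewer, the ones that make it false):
is true only for:
  f=False, i=False, o=False;
  f=False, i=False, o=True;
  f=True, i=False, o=False;
  f=True, i=False, o=True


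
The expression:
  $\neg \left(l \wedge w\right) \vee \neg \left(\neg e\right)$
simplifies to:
$e \vee \neg l \vee \neg w$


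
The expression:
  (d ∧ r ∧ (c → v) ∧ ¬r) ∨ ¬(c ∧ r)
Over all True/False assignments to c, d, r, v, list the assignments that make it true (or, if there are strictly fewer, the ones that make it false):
is false only for:
  c=True, d=False, r=True, v=False;
  c=True, d=False, r=True, v=True;
  c=True, d=True, r=True, v=False;
  c=True, d=True, r=True, v=True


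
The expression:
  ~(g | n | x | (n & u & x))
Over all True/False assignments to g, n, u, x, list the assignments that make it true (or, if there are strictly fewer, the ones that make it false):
is true only for:
  g=False, n=False, u=False, x=False;
  g=False, n=False, u=True, x=False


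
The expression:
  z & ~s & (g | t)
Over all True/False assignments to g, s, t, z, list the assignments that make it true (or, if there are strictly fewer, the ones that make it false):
is true only for:
  g=False, s=False, t=True, z=True;
  g=True, s=False, t=False, z=True;
  g=True, s=False, t=True, z=True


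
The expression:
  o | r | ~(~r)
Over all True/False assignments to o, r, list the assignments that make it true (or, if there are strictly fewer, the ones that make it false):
is false only for:
  o=False, r=False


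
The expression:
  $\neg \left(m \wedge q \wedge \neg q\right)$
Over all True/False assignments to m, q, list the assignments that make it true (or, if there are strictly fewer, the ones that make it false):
is always true.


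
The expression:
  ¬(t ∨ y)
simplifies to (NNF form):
¬t ∧ ¬y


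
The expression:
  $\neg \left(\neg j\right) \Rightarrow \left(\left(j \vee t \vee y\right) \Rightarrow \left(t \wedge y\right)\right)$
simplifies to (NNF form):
$\left(t \wedge y\right) \vee \neg j$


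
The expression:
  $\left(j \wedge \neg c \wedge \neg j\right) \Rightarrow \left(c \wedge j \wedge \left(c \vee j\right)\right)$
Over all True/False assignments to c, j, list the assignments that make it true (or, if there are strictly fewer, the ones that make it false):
is always true.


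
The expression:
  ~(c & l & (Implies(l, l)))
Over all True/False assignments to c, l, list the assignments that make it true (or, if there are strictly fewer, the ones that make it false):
is false only for:
  c=True, l=True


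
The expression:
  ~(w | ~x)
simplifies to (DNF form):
x & ~w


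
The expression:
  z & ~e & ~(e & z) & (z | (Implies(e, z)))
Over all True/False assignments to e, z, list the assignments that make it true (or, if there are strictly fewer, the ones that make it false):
is true only for:
  e=False, z=True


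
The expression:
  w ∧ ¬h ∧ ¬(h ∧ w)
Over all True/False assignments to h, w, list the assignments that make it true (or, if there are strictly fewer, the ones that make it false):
is true only for:
  h=False, w=True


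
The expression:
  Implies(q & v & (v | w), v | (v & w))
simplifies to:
True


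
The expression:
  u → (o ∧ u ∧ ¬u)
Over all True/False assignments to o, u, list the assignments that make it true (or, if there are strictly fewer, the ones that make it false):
is true only for:
  o=False, u=False;
  o=True, u=False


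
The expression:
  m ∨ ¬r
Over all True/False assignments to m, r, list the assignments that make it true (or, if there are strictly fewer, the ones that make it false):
is false only for:
  m=False, r=True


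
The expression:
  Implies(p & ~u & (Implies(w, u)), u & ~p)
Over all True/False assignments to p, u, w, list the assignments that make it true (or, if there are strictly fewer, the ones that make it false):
is false only for:
  p=True, u=False, w=False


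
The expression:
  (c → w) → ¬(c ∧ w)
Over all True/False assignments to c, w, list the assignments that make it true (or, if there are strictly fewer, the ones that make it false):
is false only for:
  c=True, w=True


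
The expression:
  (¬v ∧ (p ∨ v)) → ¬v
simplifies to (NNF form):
True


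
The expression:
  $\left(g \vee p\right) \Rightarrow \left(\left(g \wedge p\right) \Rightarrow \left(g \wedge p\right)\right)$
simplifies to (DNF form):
$\text{True}$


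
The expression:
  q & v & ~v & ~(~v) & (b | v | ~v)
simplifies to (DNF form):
False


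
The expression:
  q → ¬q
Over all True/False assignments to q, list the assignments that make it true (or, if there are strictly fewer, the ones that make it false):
is true only for:
  q=False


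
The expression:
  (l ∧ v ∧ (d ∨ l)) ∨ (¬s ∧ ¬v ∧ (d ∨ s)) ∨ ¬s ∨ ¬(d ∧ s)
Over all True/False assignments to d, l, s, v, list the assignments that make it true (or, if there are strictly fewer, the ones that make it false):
is false only for:
  d=True, l=False, s=True, v=False;
  d=True, l=False, s=True, v=True;
  d=True, l=True, s=True, v=False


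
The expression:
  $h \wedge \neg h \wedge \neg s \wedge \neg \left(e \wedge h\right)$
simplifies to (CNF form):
$\text{False}$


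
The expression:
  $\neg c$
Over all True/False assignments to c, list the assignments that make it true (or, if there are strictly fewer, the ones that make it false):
is true only for:
  c=False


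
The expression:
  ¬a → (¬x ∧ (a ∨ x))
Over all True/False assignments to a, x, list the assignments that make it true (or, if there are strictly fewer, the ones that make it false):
is true only for:
  a=True, x=False;
  a=True, x=True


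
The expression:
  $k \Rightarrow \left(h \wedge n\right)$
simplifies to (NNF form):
$\left(h \wedge n\right) \vee \neg k$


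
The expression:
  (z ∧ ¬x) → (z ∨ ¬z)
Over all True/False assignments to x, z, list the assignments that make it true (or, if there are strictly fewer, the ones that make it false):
is always true.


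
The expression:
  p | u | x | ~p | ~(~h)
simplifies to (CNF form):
True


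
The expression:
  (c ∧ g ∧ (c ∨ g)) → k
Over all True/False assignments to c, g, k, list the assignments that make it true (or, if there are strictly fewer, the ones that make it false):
is false only for:
  c=True, g=True, k=False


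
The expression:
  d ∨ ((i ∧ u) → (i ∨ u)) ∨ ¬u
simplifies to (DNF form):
True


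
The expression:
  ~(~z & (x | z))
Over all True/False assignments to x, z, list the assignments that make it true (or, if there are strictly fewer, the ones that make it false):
is false only for:
  x=True, z=False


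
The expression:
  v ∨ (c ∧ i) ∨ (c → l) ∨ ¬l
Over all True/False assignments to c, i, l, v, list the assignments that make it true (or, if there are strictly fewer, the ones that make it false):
is always true.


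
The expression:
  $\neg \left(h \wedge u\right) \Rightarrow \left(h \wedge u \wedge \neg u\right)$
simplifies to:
$h \wedge u$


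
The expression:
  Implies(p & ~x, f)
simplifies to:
f | x | ~p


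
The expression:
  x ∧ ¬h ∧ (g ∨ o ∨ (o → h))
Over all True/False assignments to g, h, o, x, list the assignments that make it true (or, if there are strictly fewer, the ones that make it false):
is true only for:
  g=False, h=False, o=False, x=True;
  g=False, h=False, o=True, x=True;
  g=True, h=False, o=False, x=True;
  g=True, h=False, o=True, x=True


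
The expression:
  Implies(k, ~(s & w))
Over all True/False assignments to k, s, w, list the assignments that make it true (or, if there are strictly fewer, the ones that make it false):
is false only for:
  k=True, s=True, w=True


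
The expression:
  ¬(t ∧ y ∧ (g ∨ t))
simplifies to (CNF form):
¬t ∨ ¬y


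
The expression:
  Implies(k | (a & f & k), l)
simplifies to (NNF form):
l | ~k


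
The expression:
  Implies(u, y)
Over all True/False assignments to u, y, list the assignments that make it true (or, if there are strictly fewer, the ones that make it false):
is false only for:
  u=True, y=False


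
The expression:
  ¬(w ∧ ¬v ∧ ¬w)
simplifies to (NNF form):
True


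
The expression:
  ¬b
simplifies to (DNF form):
¬b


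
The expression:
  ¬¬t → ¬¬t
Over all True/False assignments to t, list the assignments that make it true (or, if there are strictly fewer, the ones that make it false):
is always true.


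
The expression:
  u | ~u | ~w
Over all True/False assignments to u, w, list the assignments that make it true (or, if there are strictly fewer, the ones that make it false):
is always true.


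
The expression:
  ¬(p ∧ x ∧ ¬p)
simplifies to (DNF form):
True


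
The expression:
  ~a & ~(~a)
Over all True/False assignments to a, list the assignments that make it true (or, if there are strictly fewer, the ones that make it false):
is never true.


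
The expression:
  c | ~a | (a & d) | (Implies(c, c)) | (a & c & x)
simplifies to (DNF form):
True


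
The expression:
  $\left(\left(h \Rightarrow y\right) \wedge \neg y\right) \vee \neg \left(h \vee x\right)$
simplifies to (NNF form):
$\neg h \wedge \left(\neg x \vee \neg y\right)$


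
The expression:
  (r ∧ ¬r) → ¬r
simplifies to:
True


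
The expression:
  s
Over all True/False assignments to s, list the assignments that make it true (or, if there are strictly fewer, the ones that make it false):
is true only for:
  s=True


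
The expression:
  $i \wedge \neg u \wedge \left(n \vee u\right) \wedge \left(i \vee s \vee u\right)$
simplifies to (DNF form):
$i \wedge n \wedge \neg u$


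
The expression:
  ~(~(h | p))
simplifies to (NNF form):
h | p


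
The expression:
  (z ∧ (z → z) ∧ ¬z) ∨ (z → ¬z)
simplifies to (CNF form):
¬z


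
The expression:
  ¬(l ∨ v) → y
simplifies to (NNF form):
l ∨ v ∨ y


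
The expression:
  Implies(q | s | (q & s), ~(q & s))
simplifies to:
~q | ~s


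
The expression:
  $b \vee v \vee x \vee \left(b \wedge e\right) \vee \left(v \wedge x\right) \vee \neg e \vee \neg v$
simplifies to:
$\text{True}$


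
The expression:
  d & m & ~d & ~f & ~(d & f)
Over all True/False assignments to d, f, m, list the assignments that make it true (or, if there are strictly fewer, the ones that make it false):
is never true.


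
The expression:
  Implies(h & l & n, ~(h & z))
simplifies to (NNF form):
~h | ~l | ~n | ~z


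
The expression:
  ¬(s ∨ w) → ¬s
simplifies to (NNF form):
True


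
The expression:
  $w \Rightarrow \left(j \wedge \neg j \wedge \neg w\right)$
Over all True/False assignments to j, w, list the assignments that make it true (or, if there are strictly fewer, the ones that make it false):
is true only for:
  j=False, w=False;
  j=True, w=False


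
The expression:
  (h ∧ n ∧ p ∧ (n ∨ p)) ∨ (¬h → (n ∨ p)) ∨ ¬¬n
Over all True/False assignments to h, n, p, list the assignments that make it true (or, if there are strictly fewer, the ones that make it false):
is false only for:
  h=False, n=False, p=False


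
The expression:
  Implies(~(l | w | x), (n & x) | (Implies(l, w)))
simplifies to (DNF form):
True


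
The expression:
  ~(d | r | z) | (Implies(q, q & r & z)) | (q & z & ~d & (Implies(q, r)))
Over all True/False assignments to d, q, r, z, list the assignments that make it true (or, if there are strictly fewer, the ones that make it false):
is false only for:
  d=False, q=True, r=False, z=True;
  d=False, q=True, r=True, z=False;
  d=True, q=True, r=False, z=False;
  d=True, q=True, r=False, z=True;
  d=True, q=True, r=True, z=False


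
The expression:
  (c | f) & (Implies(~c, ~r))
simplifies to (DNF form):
c | (f & ~r)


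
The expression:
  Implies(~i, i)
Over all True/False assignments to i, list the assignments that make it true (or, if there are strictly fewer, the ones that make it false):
is true only for:
  i=True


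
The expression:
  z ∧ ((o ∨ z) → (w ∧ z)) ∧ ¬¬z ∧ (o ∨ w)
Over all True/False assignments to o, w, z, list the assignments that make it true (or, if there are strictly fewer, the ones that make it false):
is true only for:
  o=False, w=True, z=True;
  o=True, w=True, z=True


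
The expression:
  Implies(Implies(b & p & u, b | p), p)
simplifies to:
p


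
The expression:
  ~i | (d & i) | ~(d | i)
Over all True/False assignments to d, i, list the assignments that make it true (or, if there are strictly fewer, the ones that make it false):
is false only for:
  d=False, i=True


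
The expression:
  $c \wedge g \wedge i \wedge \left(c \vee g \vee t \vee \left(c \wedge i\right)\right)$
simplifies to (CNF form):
$c \wedge g \wedge i$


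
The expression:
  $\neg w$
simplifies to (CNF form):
$\neg w$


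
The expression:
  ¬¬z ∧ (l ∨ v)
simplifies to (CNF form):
z ∧ (l ∨ v)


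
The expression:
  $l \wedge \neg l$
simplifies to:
$\text{False}$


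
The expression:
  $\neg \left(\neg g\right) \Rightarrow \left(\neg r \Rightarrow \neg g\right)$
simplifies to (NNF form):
$r \vee \neg g$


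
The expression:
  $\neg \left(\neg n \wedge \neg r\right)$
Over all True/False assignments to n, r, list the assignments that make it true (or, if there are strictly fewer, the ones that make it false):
is false only for:
  n=False, r=False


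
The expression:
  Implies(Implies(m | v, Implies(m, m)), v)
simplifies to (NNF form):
v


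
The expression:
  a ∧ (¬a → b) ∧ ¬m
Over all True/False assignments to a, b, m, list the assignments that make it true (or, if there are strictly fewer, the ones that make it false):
is true only for:
  a=True, b=False, m=False;
  a=True, b=True, m=False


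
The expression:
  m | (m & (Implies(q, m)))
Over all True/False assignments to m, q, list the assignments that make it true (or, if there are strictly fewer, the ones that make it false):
is true only for:
  m=True, q=False;
  m=True, q=True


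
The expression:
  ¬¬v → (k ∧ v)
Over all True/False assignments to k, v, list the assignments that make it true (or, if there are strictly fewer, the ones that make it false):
is false only for:
  k=False, v=True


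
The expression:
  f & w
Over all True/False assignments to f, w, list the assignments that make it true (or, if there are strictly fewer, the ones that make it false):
is true only for:
  f=True, w=True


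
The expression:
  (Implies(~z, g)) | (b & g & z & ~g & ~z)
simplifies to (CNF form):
g | z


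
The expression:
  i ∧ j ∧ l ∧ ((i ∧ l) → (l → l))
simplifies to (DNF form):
i ∧ j ∧ l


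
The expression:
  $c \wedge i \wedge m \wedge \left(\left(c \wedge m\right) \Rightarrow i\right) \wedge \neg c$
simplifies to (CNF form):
$\text{False}$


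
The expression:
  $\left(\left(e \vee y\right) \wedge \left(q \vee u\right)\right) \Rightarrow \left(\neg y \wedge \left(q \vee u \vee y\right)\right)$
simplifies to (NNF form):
$\left(\neg q \wedge \neg u\right) \vee \neg y$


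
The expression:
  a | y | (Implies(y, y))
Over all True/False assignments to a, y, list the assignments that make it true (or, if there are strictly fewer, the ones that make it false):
is always true.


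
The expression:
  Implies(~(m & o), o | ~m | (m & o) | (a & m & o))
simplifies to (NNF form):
o | ~m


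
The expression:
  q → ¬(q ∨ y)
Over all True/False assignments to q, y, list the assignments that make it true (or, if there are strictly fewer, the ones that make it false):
is true only for:
  q=False, y=False;
  q=False, y=True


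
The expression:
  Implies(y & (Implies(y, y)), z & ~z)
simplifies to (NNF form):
~y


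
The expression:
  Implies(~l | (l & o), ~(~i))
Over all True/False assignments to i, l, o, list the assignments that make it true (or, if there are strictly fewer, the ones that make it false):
is false only for:
  i=False, l=False, o=False;
  i=False, l=False, o=True;
  i=False, l=True, o=True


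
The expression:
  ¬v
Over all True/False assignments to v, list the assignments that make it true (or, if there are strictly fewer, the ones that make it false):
is true only for:
  v=False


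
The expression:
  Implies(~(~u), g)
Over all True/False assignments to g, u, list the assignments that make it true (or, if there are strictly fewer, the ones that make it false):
is false only for:
  g=False, u=True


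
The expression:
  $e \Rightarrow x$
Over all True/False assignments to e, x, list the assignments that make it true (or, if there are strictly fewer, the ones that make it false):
is false only for:
  e=True, x=False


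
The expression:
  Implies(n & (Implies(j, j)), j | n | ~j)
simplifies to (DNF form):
True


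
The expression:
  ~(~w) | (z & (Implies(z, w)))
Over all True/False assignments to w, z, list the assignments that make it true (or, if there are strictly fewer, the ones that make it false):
is true only for:
  w=True, z=False;
  w=True, z=True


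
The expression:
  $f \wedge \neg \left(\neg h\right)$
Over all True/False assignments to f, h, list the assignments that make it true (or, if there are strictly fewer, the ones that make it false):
is true only for:
  f=True, h=True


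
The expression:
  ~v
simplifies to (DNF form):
~v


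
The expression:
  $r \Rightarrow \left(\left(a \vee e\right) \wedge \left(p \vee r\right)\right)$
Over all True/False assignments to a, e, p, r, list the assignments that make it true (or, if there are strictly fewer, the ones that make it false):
is false only for:
  a=False, e=False, p=False, r=True;
  a=False, e=False, p=True, r=True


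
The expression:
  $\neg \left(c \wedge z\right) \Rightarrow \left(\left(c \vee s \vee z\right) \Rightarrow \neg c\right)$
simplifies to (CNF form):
$z \vee \neg c$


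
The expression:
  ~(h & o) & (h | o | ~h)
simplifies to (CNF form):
~h | ~o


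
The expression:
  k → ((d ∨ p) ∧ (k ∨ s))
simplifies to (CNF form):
d ∨ p ∨ ¬k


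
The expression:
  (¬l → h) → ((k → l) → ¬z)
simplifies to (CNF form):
(¬l ∨ ¬z) ∧ (k ∨ ¬h ∨ ¬z)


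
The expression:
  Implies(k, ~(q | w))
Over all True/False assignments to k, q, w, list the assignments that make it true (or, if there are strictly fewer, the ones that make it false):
is false only for:
  k=True, q=False, w=True;
  k=True, q=True, w=False;
  k=True, q=True, w=True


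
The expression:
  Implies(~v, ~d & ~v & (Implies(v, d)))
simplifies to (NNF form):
v | ~d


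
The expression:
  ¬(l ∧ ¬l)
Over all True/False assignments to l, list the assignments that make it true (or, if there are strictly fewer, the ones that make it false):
is always true.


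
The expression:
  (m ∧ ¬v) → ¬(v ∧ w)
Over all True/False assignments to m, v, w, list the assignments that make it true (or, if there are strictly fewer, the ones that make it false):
is always true.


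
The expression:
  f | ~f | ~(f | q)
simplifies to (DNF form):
True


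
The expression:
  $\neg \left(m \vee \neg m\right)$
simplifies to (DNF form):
$\text{False}$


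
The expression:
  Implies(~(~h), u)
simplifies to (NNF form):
u | ~h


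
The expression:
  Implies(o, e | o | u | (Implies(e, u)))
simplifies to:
True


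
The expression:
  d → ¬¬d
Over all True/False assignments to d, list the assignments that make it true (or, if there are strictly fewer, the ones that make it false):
is always true.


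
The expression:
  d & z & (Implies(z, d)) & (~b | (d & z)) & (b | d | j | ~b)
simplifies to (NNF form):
d & z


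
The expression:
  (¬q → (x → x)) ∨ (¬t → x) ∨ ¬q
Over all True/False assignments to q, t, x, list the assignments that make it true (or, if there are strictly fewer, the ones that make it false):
is always true.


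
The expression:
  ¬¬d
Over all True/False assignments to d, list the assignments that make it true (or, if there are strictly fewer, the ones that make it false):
is true only for:
  d=True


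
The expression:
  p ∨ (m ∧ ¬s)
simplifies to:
p ∨ (m ∧ ¬s)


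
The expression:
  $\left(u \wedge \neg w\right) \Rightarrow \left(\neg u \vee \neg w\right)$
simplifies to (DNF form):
$\text{True}$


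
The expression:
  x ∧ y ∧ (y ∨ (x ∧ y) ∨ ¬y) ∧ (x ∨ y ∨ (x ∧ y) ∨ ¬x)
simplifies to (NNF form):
x ∧ y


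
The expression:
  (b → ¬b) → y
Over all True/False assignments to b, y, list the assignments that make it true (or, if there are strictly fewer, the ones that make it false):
is false only for:
  b=False, y=False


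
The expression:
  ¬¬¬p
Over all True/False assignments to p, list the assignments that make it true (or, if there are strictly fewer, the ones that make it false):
is true only for:
  p=False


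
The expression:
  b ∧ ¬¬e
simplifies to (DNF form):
b ∧ e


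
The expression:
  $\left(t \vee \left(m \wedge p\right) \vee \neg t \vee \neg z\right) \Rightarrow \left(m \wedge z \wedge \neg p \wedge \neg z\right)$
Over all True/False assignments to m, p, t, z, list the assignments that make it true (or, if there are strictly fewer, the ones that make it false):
is never true.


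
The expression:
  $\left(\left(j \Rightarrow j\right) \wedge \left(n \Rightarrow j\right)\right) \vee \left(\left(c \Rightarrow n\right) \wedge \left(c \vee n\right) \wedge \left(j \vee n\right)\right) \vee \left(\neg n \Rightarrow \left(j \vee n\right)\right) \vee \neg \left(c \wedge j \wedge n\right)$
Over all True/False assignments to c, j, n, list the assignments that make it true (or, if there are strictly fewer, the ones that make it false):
is always true.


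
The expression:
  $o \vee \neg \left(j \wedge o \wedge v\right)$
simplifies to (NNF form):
$\text{True}$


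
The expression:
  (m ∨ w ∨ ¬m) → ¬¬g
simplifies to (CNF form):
g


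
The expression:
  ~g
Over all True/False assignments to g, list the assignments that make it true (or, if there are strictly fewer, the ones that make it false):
is true only for:
  g=False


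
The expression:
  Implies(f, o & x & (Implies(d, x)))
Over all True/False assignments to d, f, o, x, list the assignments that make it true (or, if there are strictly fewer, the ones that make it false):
is false only for:
  d=False, f=True, o=False, x=False;
  d=False, f=True, o=False, x=True;
  d=False, f=True, o=True, x=False;
  d=True, f=True, o=False, x=False;
  d=True, f=True, o=False, x=True;
  d=True, f=True, o=True, x=False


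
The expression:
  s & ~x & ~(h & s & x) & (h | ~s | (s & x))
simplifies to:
h & s & ~x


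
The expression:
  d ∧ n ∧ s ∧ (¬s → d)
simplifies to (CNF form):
d ∧ n ∧ s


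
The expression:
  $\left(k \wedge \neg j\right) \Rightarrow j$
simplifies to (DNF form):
$j \vee \neg k$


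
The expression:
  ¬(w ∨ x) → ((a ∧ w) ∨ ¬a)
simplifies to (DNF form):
w ∨ x ∨ ¬a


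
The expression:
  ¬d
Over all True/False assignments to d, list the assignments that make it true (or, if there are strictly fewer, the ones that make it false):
is true only for:
  d=False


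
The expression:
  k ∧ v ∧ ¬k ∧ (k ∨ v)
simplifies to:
False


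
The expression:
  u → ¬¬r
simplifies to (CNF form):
r ∨ ¬u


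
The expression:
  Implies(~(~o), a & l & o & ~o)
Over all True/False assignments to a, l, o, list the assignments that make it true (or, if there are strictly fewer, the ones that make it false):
is true only for:
  a=False, l=False, o=False;
  a=False, l=True, o=False;
  a=True, l=False, o=False;
  a=True, l=True, o=False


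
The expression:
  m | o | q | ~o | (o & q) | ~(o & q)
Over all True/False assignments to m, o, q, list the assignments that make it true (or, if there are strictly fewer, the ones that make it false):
is always true.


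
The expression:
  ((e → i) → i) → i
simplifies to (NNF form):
i ∨ ¬e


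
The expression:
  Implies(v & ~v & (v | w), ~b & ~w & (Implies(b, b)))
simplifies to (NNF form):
True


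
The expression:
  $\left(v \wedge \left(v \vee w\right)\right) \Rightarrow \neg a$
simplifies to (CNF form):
$\neg a \vee \neg v$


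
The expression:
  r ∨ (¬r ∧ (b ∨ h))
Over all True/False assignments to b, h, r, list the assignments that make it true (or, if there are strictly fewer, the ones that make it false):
is false only for:
  b=False, h=False, r=False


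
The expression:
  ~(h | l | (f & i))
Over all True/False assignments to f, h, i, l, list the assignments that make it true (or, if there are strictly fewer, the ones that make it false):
is true only for:
  f=False, h=False, i=False, l=False;
  f=False, h=False, i=True, l=False;
  f=True, h=False, i=False, l=False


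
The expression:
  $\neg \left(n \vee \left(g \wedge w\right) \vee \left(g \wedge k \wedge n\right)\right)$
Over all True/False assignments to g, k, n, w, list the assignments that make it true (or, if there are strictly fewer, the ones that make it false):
is true only for:
  g=False, k=False, n=False, w=False;
  g=False, k=False, n=False, w=True;
  g=False, k=True, n=False, w=False;
  g=False, k=True, n=False, w=True;
  g=True, k=False, n=False, w=False;
  g=True, k=True, n=False, w=False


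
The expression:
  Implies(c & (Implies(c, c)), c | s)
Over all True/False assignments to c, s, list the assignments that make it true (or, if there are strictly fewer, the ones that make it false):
is always true.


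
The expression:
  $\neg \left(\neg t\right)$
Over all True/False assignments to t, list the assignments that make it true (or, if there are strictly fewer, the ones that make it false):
is true only for:
  t=True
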